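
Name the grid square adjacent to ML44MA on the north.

ML44mb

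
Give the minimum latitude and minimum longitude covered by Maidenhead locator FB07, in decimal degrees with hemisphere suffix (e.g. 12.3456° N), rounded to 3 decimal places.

73.000° S, 80.000° W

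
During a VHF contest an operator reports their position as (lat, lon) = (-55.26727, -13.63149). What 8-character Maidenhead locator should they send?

Offset from 180°W / 90°S: lon 166.36851°, lat 34.73273°.
Field: 166.36851/20 → 8 → I, 34.73273/10 → 3 → D; chars ID.
Square: 6.36851/2 → 3, 4.73273/1 → 4; chars 34.
Subsquare: 0.36851/0.0833333 → 4 → e, 0.73273/0.0416667 → 17 → r; chars er.
Extended square: 0.03518/0.00833333 → 4, 0.02440/0.00416667 → 5; chars 45.

ID34er45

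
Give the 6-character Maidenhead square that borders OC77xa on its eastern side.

OC87aa

Longitude subsquare x = 23; +1 → 24, wraps to 0 = a, carry into square.
Longitude square 7; +1 → 8.
The latitude characters are unchanged.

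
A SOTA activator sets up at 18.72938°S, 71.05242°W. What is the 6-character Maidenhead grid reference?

FH41lg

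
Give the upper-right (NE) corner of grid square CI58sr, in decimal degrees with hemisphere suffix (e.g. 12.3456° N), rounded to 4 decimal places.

1.2500° S, 128.4167° W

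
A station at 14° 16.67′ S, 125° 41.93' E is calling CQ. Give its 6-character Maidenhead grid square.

PH25ur

Offset from 180°W / 90°S: lon 305.6988°, lat 75.7222°.
Field (20°×10°, letters A–R): 305.6988/20 → 15 → P, 75.7222/10 → 7 → H; chars PH.
Square (2°×1°, digits 0–9): 5.6988/2 → 2, 5.7222/1 → 5; chars 25.
Subsquare (5′×2.5′, letters a–x): 1.6988/0.0833333 → 20 → u, 0.7222/0.0416667 → 17 → r; chars ur.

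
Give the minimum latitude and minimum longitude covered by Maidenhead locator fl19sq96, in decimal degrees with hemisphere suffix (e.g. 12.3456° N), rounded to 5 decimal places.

29.69167° N, 76.42500° W

Field F=5, L=11: +5·20° lon, +11·10° lat → SW at lon -80°, lat 20°.
Square 1, 9: +1·2° lon, +9·1° lat → SW at lon -78°, lat 29°.
Subsquare s=18, q=16: +18·0.0833333° lon, +16·0.0416667° lat → SW at lon -76.5°, lat 29.6667°.
Extended square 9, 6: +9·0.00833333° lon, +6·0.00416667° lat → SW at lon -76.425°, lat 29.6917°.
latitude 29.69167° N, longitude 76.42500° W.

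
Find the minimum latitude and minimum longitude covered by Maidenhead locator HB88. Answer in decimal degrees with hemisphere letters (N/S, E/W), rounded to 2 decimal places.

Field H=7, B=1: +7·20° lon, +1·10° lat → SW at lon -40°, lat -80°.
Square 8, 8: +8·2° lon, +8·1° lat → SW at lon -24°, lat -72°.
latitude 72.00° S, longitude 24.00° W.

72.00° S, 24.00° W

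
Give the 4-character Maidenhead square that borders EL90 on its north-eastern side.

Longitude square 9; +1 → 10, wraps to 0, carry into field.
Longitude field E = 4; +1 → 5 = F.
Latitude square 0; +1 → 1.

FL01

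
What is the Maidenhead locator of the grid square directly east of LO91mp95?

LO91np05

Longitude extended square 9; +1 → 10, wraps to 0, carry into subsquare.
Longitude subsquare m = 12; +1 → 13 = n.
The latitude characters are unchanged.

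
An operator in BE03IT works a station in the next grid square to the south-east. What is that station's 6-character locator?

BE03js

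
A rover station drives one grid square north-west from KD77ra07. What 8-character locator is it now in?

Longitude extended square 0; −1 → -1, wraps to 9, carry into subsquare.
Longitude subsquare r = 17; −1 → 16 = q.
Latitude extended square 7; +1 → 8.

KD77qa98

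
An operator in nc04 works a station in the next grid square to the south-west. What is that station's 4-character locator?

MC93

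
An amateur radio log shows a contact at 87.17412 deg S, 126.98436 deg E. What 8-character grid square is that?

Offset from 180°W / 90°S: lon 306.98436°, lat 2.82588°.
Field (20°×10°, letters A–R): 306.98436/20 → 15 → P, 2.82588/10 → 0 → A; chars PA.
Square (2°×1°, digits 0–9): 6.98436/2 → 3, 2.82588/1 → 2; chars 32.
Subsquare (5′×2.5′, letters a–x): 0.98436/0.0833333 → 11 → l, 0.82588/0.0416667 → 19 → t; chars lt.
Extended square (30″×15″, digits 0–9): 0.06769/0.00833333 → 8, 0.03421/0.00416667 → 8; chars 88.

PA32lt88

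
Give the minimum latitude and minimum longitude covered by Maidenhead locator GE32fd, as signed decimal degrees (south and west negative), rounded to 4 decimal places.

Field G=6, E=4: +6·20° lon, +4·10° lat → SW at lon -60°, lat -50°.
Square 3, 2: +3·2° lon, +2·1° lat → SW at lon -54°, lat -48°.
Subsquare f=5, d=3: +5·0.0833333° lon, +3·0.0416667° lat → SW at lon -53.5833°, lat -47.875°.
latitude -47.8750, longitude -53.5833.

-47.8750, -53.5833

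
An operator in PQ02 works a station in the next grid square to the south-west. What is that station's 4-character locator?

Longitude square 0; −1 → -1, wraps to 9, carry into field.
Longitude field P = 15; −1 → 14 = O.
Latitude square 2; −1 → 1.

OQ91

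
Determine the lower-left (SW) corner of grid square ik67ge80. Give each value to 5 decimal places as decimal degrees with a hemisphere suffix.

17.16667° N, 7.43333° W

Field I=8, K=10: +8·20° lon, +10·10° lat → SW at lon -20°, lat 10°.
Square 6, 7: +6·2° lon, +7·1° lat → SW at lon -8°, lat 17°.
Subsquare g=6, e=4: +6·0.0833333° lon, +4·0.0416667° lat → SW at lon -7.5°, lat 17.1667°.
Extended square 8, 0: +8·0.00833333° lon, +0·0.00416667° lat → SW at lon -7.43333°, lat 17.1667°.
latitude 17.16667° N, longitude 7.43333° W.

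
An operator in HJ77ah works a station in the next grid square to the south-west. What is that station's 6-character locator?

Longitude subsquare a = 0; −1 → -1, wraps to 23 = x, carry into square.
Longitude square 7; −1 → 6.
Latitude subsquare h = 7; −1 → 6 = g.

HJ67xg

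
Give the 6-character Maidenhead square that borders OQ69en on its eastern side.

Longitude subsquare e = 4; +1 → 5 = f.
The latitude characters are unchanged.

OQ69fn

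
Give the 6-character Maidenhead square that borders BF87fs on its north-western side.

Longitude subsquare f = 5; −1 → 4 = e.
Latitude subsquare s = 18; +1 → 19 = t.

BF87et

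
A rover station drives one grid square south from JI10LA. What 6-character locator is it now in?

JH19lx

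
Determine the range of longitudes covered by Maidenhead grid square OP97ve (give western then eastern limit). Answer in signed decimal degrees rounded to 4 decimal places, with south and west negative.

Field O=14, P=15: +14·20° lon, +15·10° lat → SW at lon 100°, lat 60°.
Square 9, 7: +9·2° lon, +7·1° lat → SW at lon 118°, lat 67°.
Subsquare v=21, e=4: +21·0.0833333° lon, +4·0.0416667° lat → SW at lon 119.75°, lat 67.1667°.
Cell spans 0.0833333° lon × 0.0416667° lat.
west 119.7500, east 119.8333.

119.7500, 119.8333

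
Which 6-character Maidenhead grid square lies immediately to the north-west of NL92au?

NL82xv

Longitude subsquare a = 0; −1 → -1, wraps to 23 = x, carry into square.
Longitude square 9; −1 → 8.
Latitude subsquare u = 20; +1 → 21 = v.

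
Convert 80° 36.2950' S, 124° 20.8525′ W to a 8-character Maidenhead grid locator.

CA79tj84

Offset from 180°W / 90°S: lon 55.65246°, lat 9.39508°.
Field (20°×10°, letters A–R): 55.65246/20 → 2 → C, 9.39508/10 → 0 → A; chars CA.
Square (2°×1°, digits 0–9): 15.65246/2 → 7, 9.39508/1 → 9; chars 79.
Subsquare (5′×2.5′, letters a–x): 1.65246/0.0833333 → 19 → t, 0.39508/0.0416667 → 9 → j; chars tj.
Extended square (30″×15″, digits 0–9): 0.06912/0.00833333 → 8, 0.02008/0.00416667 → 4; chars 84.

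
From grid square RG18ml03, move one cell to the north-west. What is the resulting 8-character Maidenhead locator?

RG18ll94

Longitude extended square 0; −1 → -1, wraps to 9, carry into subsquare.
Longitude subsquare m = 12; −1 → 11 = l.
Latitude extended square 3; +1 → 4.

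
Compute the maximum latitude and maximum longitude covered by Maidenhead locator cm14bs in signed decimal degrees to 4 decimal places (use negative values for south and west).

34.7917, -137.8333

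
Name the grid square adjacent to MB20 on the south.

Latitude square 0; −1 → -1, wraps to 9, carry into field.
Latitude field B = 1; −1 → 0 = A.
The longitude characters are unchanged.

MA29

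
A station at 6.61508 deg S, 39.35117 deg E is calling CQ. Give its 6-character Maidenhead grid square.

KI93qj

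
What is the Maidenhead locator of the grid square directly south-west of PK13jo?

PK13in

Longitude subsquare j = 9; −1 → 8 = i.
Latitude subsquare o = 14; −1 → 13 = n.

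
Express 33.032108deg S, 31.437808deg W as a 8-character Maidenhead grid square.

Offset from 180°W / 90°S: lon 148.56219°, lat 56.96789°.
Field: 148.56219/20 → 7 → H, 56.96789/10 → 5 → F; chars HF.
Square: 8.56219/2 → 4, 6.96789/1 → 6; chars 46.
Subsquare: 0.56219/0.0833333 → 6 → g, 0.96789/0.0416667 → 23 → x; chars gx.
Extended square: 0.06219/0.00833333 → 7, 0.00956/0.00416667 → 2; chars 72.

HF46gx72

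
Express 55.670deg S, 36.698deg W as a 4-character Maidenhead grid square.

HD14

Add 180° to longitude and 90° to latitude: 143.30, 34.33.
Field: 143.30/20 → 7 → H, 34.33/10 → 3 → D; chars HD.
Square: 3.30/2 → 1, 4.33/1 → 4; chars 14.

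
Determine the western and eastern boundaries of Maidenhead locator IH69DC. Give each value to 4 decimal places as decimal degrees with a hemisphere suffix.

7.7500° W, 7.6667° W

Field I=8, H=7: +8·20° lon, +7·10° lat → SW at lon -20°, lat -20°.
Square 6, 9: +6·2° lon, +9·1° lat → SW at lon -8°, lat -11°.
Subsquare d=3, c=2: +3·0.0833333° lon, +2·0.0416667° lat → SW at lon -7.75°, lat -10.9167°.
Cell spans 0.0833333° lon × 0.0416667° lat.
west 7.7500° W, east 7.6667° W.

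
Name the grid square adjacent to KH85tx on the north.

Latitude subsquare x = 23; +1 → 24, wraps to 0 = a, carry into square.
Latitude square 5; +1 → 6.
The longitude characters are unchanged.

KH86ta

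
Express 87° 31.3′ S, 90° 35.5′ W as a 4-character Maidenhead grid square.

Offset from 180°W / 90°S: lon 89.41°, lat 2.48°.
Field: lon ⌊89.41/20⌋ = 4 → E; lat ⌊2.48/10⌋ = 0 → A.
Square: lon ⌊9.41/2⌋ = 4; lat ⌊2.48/1⌋ = 2.

EA42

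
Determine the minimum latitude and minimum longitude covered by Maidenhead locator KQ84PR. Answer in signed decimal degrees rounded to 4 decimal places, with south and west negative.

Field K=10, Q=16: +10·20° lon, +16·10° lat → SW at lon 20°, lat 70°.
Square 8, 4: +8·2° lon, +4·1° lat → SW at lon 36°, lat 74°.
Subsquare p=15, r=17: +15·0.0833333° lon, +17·0.0416667° lat → SW at lon 37.25°, lat 74.7083°.
latitude 74.7083, longitude 37.2500.

74.7083, 37.2500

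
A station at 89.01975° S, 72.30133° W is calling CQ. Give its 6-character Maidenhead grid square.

FA30ux

Shift to the Maidenhead origin (180°W, 90°S): lon 107.6987, lat 0.9802.
Field: 107.6987/20 → 5 → F, 0.9802/10 → 0 → A; chars FA.
Square: 7.6987/2 → 3, 0.9802/1 → 0; chars 30.
Subsquare: 1.6987/0.0833333 → 20 → u, 0.9802/0.0416667 → 23 → x; chars ux.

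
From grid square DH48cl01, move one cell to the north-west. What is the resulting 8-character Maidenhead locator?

DH48bl92

Longitude extended square 0; −1 → -1, wraps to 9, carry into subsquare.
Longitude subsquare c = 2; −1 → 1 = b.
Latitude extended square 1; +1 → 2.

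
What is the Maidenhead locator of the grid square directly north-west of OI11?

OI02

Longitude square 1; −1 → 0.
Latitude square 1; +1 → 2.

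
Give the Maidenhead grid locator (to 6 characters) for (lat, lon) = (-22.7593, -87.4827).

EG67gf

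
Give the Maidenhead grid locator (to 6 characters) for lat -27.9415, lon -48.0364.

Add 180° to longitude and 90° to latitude: 131.9636, 62.0585.
Field: 131.9636/20 → 6 → G, 62.0585/10 → 6 → G; chars GG.
Square: 11.9636/2 → 5, 2.0585/1 → 2; chars 52.
Subsquare: 1.9636/0.0833333 → 23 → x, 0.0585/0.0416667 → 1 → b; chars xb.

GG52xb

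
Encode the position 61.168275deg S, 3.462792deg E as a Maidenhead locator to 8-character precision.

JC18rt59

Offset from 180°W / 90°S: lon 183.46279°, lat 28.83172°.
Field: 183.46279/20 → 9 → J, 28.83172/10 → 2 → C; chars JC.
Square: 3.46279/2 → 1, 8.83172/1 → 8; chars 18.
Subsquare: 1.46279/0.0833333 → 17 → r, 0.83172/0.0416667 → 19 → t; chars rt.
Extended square: 0.04613/0.00833333 → 5, 0.04006/0.00416667 → 9; chars 59.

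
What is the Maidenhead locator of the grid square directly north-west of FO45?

Longitude square 4; −1 → 3.
Latitude square 5; +1 → 6.

FO36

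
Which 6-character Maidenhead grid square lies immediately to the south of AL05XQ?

AL05xp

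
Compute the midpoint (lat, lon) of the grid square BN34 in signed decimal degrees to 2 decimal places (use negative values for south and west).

44.50, -153.00

Field B=1, N=13: +1·20° lon, +13·10° lat → SW at lon -160°, lat 40°.
Square 3, 4: +3·2° lon, +4·1° lat → SW at lon -154°, lat 44°.
Cell spans 2° lon × 1° lat. Centre is SW corner plus half of each.
latitude 44.50, longitude -153.00.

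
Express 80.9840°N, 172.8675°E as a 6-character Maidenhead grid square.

Offset from 180°W / 90°S: lon 352.8675°, lat 170.9840°.
Field: lon ⌊352.8675/20⌋ = 17 → R; lat ⌊170.9840/10⌋ = 17 → R.
Square: lon ⌊12.8675/2⌋ = 6; lat ⌊0.9840/1⌋ = 0.
Subsquare: lon ⌊0.8675/0.0833333⌋ = 10 → k; lat ⌊0.9840/0.0416667⌋ = 23 → x.

RR60kx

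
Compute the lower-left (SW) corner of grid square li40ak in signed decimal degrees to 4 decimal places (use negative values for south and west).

-9.5833, 48.0000

Field L=11, I=8: +11·20° lon, +8·10° lat → SW at lon 40°, lat -10°.
Square 4, 0: +4·2° lon, +0·1° lat → SW at lon 48°, lat -10°.
Subsquare a=0, k=10: +0·0.0833333° lon, +10·0.0416667° lat → SW at lon 48°, lat -9.58333°.
latitude -9.5833, longitude 48.0000.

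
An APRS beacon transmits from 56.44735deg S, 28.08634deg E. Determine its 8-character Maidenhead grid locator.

Offset from 180°W / 90°S: lon 208.08634°, lat 33.55265°.
Field: 208.08634/20 → 10 → K, 33.55265/10 → 3 → D; chars KD.
Square: 8.08634/2 → 4, 3.55265/1 → 3; chars 43.
Subsquare: 0.08634/0.0833333 → 1 → b, 0.55265/0.0416667 → 13 → n; chars bn.
Extended square: 0.00301/0.00833333 → 0, 0.01098/0.00416667 → 2; chars 02.

KD43bn02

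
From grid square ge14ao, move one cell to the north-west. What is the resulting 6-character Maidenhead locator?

Longitude subsquare a = 0; −1 → -1, wraps to 23 = x, carry into square.
Longitude square 1; −1 → 0.
Latitude subsquare o = 14; +1 → 15 = p.

GE04xp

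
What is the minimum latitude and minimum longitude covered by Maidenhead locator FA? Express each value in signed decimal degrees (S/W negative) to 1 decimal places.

Field F=5, A=0: +5·20° lon, +0·10° lat → SW at lon -80°, lat -90°.
latitude -90.0, longitude -80.0.

-90.0, -80.0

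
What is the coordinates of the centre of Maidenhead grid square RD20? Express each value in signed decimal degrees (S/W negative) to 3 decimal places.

-59.500, 165.000

Field R=17, D=3: +17·20° lon, +3·10° lat → SW at lon 160°, lat -60°.
Square 2, 0: +2·2° lon, +0·1° lat → SW at lon 164°, lat -60°.
Cell spans 2° lon × 1° lat. Centre is SW corner plus half of each.
latitude -59.500, longitude 165.000.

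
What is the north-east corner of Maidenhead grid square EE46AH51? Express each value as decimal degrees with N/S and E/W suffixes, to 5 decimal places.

Field E=4, E=4: +4·20° lon, +4·10° lat → SW at lon -100°, lat -50°.
Square 4, 6: +4·2° lon, +6·1° lat → SW at lon -92°, lat -44°.
Subsquare a=0, h=7: +0·0.0833333° lon, +7·0.0416667° lat → SW at lon -92°, lat -43.7083°.
Extended square 5, 1: +5·0.00833333° lon, +1·0.00416667° lat → SW at lon -91.9583°, lat -43.7042°.
Cell spans 0.00833333° lon × 0.00416667° lat. NE corner is SW corner plus one full cell.
latitude 43.70000° S, longitude 91.95000° W.

43.70000° S, 91.95000° W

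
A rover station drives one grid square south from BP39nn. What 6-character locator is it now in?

Latitude subsquare n = 13; −1 → 12 = m.
The longitude characters are unchanged.

BP39nm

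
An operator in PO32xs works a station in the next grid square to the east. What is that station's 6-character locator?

Longitude subsquare x = 23; +1 → 24, wraps to 0 = a, carry into square.
Longitude square 3; +1 → 4.
The latitude characters are unchanged.

PO42as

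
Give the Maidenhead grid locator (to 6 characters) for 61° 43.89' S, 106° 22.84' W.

Shift to the Maidenhead origin (180°W, 90°S): lon 73.6193, lat 28.2685.
Field: 73.6193/20 → 3 → D, 28.2685/10 → 2 → C; chars DC.
Square: 13.6193/2 → 6, 8.2685/1 → 8; chars 68.
Subsquare: 1.6193/0.0833333 → 19 → t, 0.2685/0.0416667 → 6 → g; chars tg.

DC68tg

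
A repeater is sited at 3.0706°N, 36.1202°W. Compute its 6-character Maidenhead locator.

HJ13wb

Add 180° to longitude and 90° to latitude: 143.8798, 93.0706.
Field: lon ⌊143.8798/20⌋ = 7 → H; lat ⌊93.0706/10⌋ = 9 → J.
Square: lon ⌊3.8798/2⌋ = 1; lat ⌊3.0706/1⌋ = 3.
Subsquare: lon ⌊1.8798/0.0833333⌋ = 22 → w; lat ⌊0.0706/0.0416667⌋ = 1 → b.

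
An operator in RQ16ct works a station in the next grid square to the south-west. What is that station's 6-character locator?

Longitude subsquare c = 2; −1 → 1 = b.
Latitude subsquare t = 19; −1 → 18 = s.

RQ16bs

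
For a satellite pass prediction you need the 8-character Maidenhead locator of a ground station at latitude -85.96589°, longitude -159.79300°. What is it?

Shift to the Maidenhead origin (180°W, 90°S): lon 20.20700, lat 4.03411.
Field: lon ⌊20.20700/20⌋ = 1 → B; lat ⌊4.03411/10⌋ = 0 → A.
Square: lon ⌊0.20700/2⌋ = 0; lat ⌊4.03411/1⌋ = 4.
Subsquare: lon ⌊0.20700/0.0833333⌋ = 2 → c; lat ⌊0.03411/0.0416667⌋ = 0 → a.
Extended square: lon ⌊0.04033/0.00833333⌋ = 4; lat ⌊0.03411/0.00416667⌋ = 8.

BA04ca48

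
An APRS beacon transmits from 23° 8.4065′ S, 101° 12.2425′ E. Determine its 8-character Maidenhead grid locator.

OG06ou46

Offset from 180°W / 90°S: lon 281.20404°, lat 66.85989°.
Field (20°×10°, letters A–R): lon ⌊281.20404/20⌋ = 14 → O; lat ⌊66.85989/10⌋ = 6 → G.
Square (2°×1°, digits 0–9): lon ⌊1.20404/2⌋ = 0; lat ⌊6.85989/1⌋ = 6.
Subsquare (5′×2.5′, letters a–x): lon ⌊1.20404/0.0833333⌋ = 14 → o; lat ⌊0.85989/0.0416667⌋ = 20 → u.
Extended square (30″×15″, digits 0–9): lon ⌊0.03738/0.00833333⌋ = 4; lat ⌊0.02656/0.00416667⌋ = 6.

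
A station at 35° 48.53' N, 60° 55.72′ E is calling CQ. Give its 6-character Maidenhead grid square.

MM05lt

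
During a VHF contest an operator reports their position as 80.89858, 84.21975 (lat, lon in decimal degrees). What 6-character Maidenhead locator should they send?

Offset from 180°W / 90°S: lon 264.2197°, lat 170.8986°.
Field: 264.2197/20 → 13 → N, 170.8986/10 → 17 → R; chars NR.
Square: 4.2197/2 → 2, 0.8986/1 → 0; chars 20.
Subsquare: 0.2197/0.0833333 → 2 → c, 0.8986/0.0416667 → 21 → v; chars cv.

NR20cv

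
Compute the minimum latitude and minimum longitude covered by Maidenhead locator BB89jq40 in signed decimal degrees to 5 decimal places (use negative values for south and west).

-70.33333, -143.21667

Field B=1, B=1: +1·20° lon, +1·10° lat → SW at lon -160°, lat -80°.
Square 8, 9: +8·2° lon, +9·1° lat → SW at lon -144°, lat -71°.
Subsquare j=9, q=16: +9·0.0833333° lon, +16·0.0416667° lat → SW at lon -143.25°, lat -70.3333°.
Extended square 4, 0: +4·0.00833333° lon, +0·0.00416667° lat → SW at lon -143.217°, lat -70.3333°.
latitude -70.33333, longitude -143.21667.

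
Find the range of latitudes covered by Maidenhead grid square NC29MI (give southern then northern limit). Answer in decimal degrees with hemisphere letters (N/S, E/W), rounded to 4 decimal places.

60.6667° S, 60.6250° S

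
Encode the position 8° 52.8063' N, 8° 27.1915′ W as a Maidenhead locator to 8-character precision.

IJ58sv51

Shift to the Maidenhead origin (180°W, 90°S): lon 171.54681, lat 98.88011.
Field: lon ⌊171.54681/20⌋ = 8 → I; lat ⌊98.88011/10⌋ = 9 → J.
Square: lon ⌊11.54681/2⌋ = 5; lat ⌊8.88011/1⌋ = 8.
Subsquare: lon ⌊1.54681/0.0833333⌋ = 18 → s; lat ⌊0.88011/0.0416667⌋ = 21 → v.
Extended square: lon ⌊0.04681/0.00833333⌋ = 5; lat ⌊0.00511/0.00416667⌋ = 1.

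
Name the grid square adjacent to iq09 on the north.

IR00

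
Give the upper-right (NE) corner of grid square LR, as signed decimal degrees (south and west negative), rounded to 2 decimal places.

90.00, 60.00

Field L=11, R=17: +11·20° lon, +17·10° lat → SW at lon 40°, lat 80°.
Cell spans 20° lon × 10° lat. NE corner is SW corner plus one full cell.
latitude 90.00, longitude 60.00.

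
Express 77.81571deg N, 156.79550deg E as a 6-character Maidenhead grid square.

Shift to the Maidenhead origin (180°W, 90°S): lon 336.7955, lat 167.8157.
Field: lon ⌊336.7955/20⌋ = 16 → Q; lat ⌊167.8157/10⌋ = 16 → Q.
Square: lon ⌊16.7955/2⌋ = 8; lat ⌊7.8157/1⌋ = 7.
Subsquare: lon ⌊0.7955/0.0833333⌋ = 9 → j; lat ⌊0.8157/0.0416667⌋ = 19 → t.

QQ87jt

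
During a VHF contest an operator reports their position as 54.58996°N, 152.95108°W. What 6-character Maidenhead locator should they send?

BO34mo

Add 180° to longitude and 90° to latitude: 27.0489, 144.5900.
Field: lon ⌊27.0489/20⌋ = 1 → B; lat ⌊144.5900/10⌋ = 14 → O.
Square: lon ⌊7.0489/2⌋ = 3; lat ⌊4.5900/1⌋ = 4.
Subsquare: lon ⌊1.0489/0.0833333⌋ = 12 → m; lat ⌊0.5900/0.0416667⌋ = 14 → o.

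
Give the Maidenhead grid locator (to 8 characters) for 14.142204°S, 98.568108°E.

Shift to the Maidenhead origin (180°W, 90°S): lon 278.56811, lat 75.85780.
Field: 278.56811/20 → 13 → N, 75.85780/10 → 7 → H; chars NH.
Square: 18.56811/2 → 9, 5.85780/1 → 5; chars 95.
Subsquare: 0.56811/0.0833333 → 6 → g, 0.85780/0.0416667 → 20 → u; chars gu.
Extended square: 0.06811/0.00833333 → 8, 0.02446/0.00416667 → 5; chars 85.

NH95gu85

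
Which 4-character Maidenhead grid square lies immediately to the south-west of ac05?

Longitude square 0; −1 → -1, wraps to 9, carry into field.
Longitude field A = 0; −1 → -1, wraps to 17 = R, wrapping around the antimeridian.
Latitude square 5; −1 → 4.

RC94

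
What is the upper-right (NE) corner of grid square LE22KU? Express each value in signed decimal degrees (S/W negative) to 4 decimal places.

Field L=11, E=4: +11·20° lon, +4·10° lat → SW at lon 40°, lat -50°.
Square 2, 2: +2·2° lon, +2·1° lat → SW at lon 44°, lat -48°.
Subsquare k=10, u=20: +10·0.0833333° lon, +20·0.0416667° lat → SW at lon 44.8333°, lat -47.1667°.
Cell spans 0.0833333° lon × 0.0416667° lat. NE corner is SW corner plus one full cell.
latitude -47.1250, longitude 44.9167.

-47.1250, 44.9167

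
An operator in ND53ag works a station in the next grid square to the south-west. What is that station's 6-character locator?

ND43xf

Longitude subsquare a = 0; −1 → -1, wraps to 23 = x, carry into square.
Longitude square 5; −1 → 4.
Latitude subsquare g = 6; −1 → 5 = f.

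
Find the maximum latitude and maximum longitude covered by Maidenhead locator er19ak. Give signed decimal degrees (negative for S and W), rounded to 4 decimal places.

Field E=4, R=17: +4·20° lon, +17·10° lat → SW at lon -100°, lat 80°.
Square 1, 9: +1·2° lon, +9·1° lat → SW at lon -98°, lat 89°.
Subsquare a=0, k=10: +0·0.0833333° lon, +10·0.0416667° lat → SW at lon -98°, lat 89.4167°.
Cell spans 0.0833333° lon × 0.0416667° lat. NE corner is SW corner plus one full cell.
latitude 89.4583, longitude -97.9167.

89.4583, -97.9167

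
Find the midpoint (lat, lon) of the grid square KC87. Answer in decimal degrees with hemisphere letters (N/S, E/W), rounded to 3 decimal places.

62.500° S, 37.000° E

Field K=10, C=2: +10·20° lon, +2·10° lat → SW at lon 20°, lat -70°.
Square 8, 7: +8·2° lon, +7·1° lat → SW at lon 36°, lat -63°.
Cell spans 2° lon × 1° lat. Centre is SW corner plus half of each.
latitude 62.500° S, longitude 37.000° E.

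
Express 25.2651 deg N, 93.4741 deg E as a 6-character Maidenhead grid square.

Add 180° to longitude and 90° to latitude: 273.4741, 115.2651.
Field: lon ⌊273.4741/20⌋ = 13 → N; lat ⌊115.2651/10⌋ = 11 → L.
Square: lon ⌊13.4741/2⌋ = 6; lat ⌊5.2651/1⌋ = 5.
Subsquare: lon ⌊1.4741/0.0833333⌋ = 17 → r; lat ⌊0.2651/0.0416667⌋ = 6 → g.

NL65rg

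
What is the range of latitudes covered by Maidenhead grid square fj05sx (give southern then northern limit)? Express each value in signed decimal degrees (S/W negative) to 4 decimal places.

5.9583, 6.0000

Field F=5, J=9: +5·20° lon, +9·10° lat → SW at lon -80°, lat 0°.
Square 0, 5: +0·2° lon, +5·1° lat → SW at lon -80°, lat 5°.
Subsquare s=18, x=23: +18·0.0833333° lon, +23·0.0416667° lat → SW at lon -78.5°, lat 5.95833°.
Cell spans 0.0833333° lon × 0.0416667° lat.
south 5.9583, north 6.0000.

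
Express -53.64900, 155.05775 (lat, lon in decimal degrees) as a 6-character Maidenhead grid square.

QD76mi

Offset from 180°W / 90°S: lon 335.0577°, lat 36.3510°.
Field: 335.0577/20 → 16 → Q, 36.3510/10 → 3 → D; chars QD.
Square: 15.0577/2 → 7, 6.3510/1 → 6; chars 76.
Subsquare: 1.0577/0.0833333 → 12 → m, 0.3510/0.0416667 → 8 → i; chars mi.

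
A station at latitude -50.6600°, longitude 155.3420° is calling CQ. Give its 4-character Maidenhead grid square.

QD79

Offset from 180°W / 90°S: lon 335.34°, lat 39.34°.
Field: lon ⌊335.34/20⌋ = 16 → Q; lat ⌊39.34/10⌋ = 3 → D.
Square: lon ⌊15.34/2⌋ = 7; lat ⌊9.34/1⌋ = 9.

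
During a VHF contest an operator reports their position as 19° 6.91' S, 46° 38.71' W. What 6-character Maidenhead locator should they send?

GH60qv

Shift to the Maidenhead origin (180°W, 90°S): lon 133.3548, lat 70.8848.
Field: 133.3548/20 → 6 → G, 70.8848/10 → 7 → H; chars GH.
Square: 13.3548/2 → 6, 0.8848/1 → 0; chars 60.
Subsquare: 1.3548/0.0833333 → 16 → q, 0.8848/0.0416667 → 21 → v; chars qv.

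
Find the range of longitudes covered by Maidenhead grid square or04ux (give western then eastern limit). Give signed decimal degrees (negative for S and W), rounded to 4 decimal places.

101.6667, 101.7500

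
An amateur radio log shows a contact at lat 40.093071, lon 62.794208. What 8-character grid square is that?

MN10jc52

Shift to the Maidenhead origin (180°W, 90°S): lon 242.79421, lat 130.09307.
Field (20°×10°, letters A–R): lon ⌊242.79421/20⌋ = 12 → M; lat ⌊130.09307/10⌋ = 13 → N.
Square (2°×1°, digits 0–9): lon ⌊2.79421/2⌋ = 1; lat ⌊0.09307/1⌋ = 0.
Subsquare (5′×2.5′, letters a–x): lon ⌊0.79421/0.0833333⌋ = 9 → j; lat ⌊0.09307/0.0416667⌋ = 2 → c.
Extended square (30″×15″, digits 0–9): lon ⌊0.04421/0.00833333⌋ = 5; lat ⌊0.00974/0.00416667⌋ = 2.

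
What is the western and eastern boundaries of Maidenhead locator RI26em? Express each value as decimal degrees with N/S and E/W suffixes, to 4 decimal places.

164.3333° E, 164.4167° E

Field R=17, I=8: +17·20° lon, +8·10° lat → SW at lon 160°, lat -10°.
Square 2, 6: +2·2° lon, +6·1° lat → SW at lon 164°, lat -4°.
Subsquare e=4, m=12: +4·0.0833333° lon, +12·0.0416667° lat → SW at lon 164.333°, lat -3.5°.
Cell spans 0.0833333° lon × 0.0416667° lat.
west 164.3333° E, east 164.4167° E.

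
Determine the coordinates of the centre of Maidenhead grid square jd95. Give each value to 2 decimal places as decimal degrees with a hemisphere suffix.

Field J=9, D=3: +9·20° lon, +3·10° lat → SW at lon 0°, lat -60°.
Square 9, 5: +9·2° lon, +5·1° lat → SW at lon 18°, lat -55°.
Cell spans 2° lon × 1° lat. Centre is SW corner plus half of each.
latitude 54.50° S, longitude 19.00° E.

54.50° S, 19.00° E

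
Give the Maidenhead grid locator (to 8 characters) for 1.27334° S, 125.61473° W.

CI78er64

Add 180° to longitude and 90° to latitude: 54.38527, 88.72666.
Field: 54.38527/20 → 2 → C, 88.72666/10 → 8 → I; chars CI.
Square: 14.38527/2 → 7, 8.72666/1 → 8; chars 78.
Subsquare: 0.38527/0.0833333 → 4 → e, 0.72666/0.0416667 → 17 → r; chars er.
Extended square: 0.05194/0.00833333 → 6, 0.01833/0.00416667 → 4; chars 64.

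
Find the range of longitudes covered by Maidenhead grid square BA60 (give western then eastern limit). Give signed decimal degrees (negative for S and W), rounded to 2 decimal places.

-148.00, -146.00

Field B=1, A=0: +1·20° lon, +0·10° lat → SW at lon -160°, lat -90°.
Square 6, 0: +6·2° lon, +0·1° lat → SW at lon -148°, lat -90°.
Cell spans 2° lon × 1° lat.
west -148.00, east -146.00.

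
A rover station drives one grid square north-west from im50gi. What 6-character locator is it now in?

Longitude subsquare g = 6; −1 → 5 = f.
Latitude subsquare i = 8; +1 → 9 = j.

IM50fj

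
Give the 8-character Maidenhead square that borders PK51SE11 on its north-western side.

PK51se02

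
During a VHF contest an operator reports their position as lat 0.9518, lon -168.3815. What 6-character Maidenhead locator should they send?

AJ50tw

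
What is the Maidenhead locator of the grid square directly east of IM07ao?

IM07bo

Longitude subsquare a = 0; +1 → 1 = b.
The latitude characters are unchanged.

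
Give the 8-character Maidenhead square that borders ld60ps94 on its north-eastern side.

Longitude extended square 9; +1 → 10, wraps to 0, carry into subsquare.
Longitude subsquare p = 15; +1 → 16 = q.
Latitude extended square 4; +1 → 5.

LD60qs05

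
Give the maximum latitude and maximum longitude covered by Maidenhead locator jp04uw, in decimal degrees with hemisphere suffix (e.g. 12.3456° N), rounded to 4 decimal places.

Field J=9, P=15: +9·20° lon, +15·10° lat → SW at lon 0°, lat 60°.
Square 0, 4: +0·2° lon, +4·1° lat → SW at lon 0°, lat 64°.
Subsquare u=20, w=22: +20·0.0833333° lon, +22·0.0416667° lat → SW at lon 1.66667°, lat 64.9167°.
Cell spans 0.0833333° lon × 0.0416667° lat. NE corner is SW corner plus one full cell.
latitude 64.9583° N, longitude 1.7500° E.

64.9583° N, 1.7500° E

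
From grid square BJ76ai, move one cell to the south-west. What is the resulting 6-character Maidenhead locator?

BJ66xh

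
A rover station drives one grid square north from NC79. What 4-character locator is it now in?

Latitude square 9; +1 → 10, wraps to 0, carry into field.
Latitude field C = 2; +1 → 3 = D.
The longitude characters are unchanged.

ND70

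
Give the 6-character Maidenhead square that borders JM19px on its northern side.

JN10pa

Latitude subsquare x = 23; +1 → 24, wraps to 0 = a, carry into square.
Latitude square 9; +1 → 10, wraps to 0, carry into field.
Latitude field M = 12; +1 → 13 = N.
The longitude characters are unchanged.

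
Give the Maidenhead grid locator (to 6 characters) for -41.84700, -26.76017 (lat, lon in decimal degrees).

HE68od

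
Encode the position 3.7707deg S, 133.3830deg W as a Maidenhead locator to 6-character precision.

Offset from 180°W / 90°S: lon 46.6170°, lat 86.2293°.
Field (20°×10°, letters A–R): lon ⌊46.6170/20⌋ = 2 → C; lat ⌊86.2293/10⌋ = 8 → I.
Square (2°×1°, digits 0–9): lon ⌊6.6170/2⌋ = 3; lat ⌊6.2293/1⌋ = 6.
Subsquare (5′×2.5′, letters a–x): lon ⌊0.6170/0.0833333⌋ = 7 → h; lat ⌊0.2293/0.0416667⌋ = 5 → f.

CI36hf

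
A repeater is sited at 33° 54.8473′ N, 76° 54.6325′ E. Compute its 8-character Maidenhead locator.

Offset from 180°W / 90°S: lon 256.91054°, lat 123.91412°.
Field: lon ⌊256.91054/20⌋ = 12 → M; lat ⌊123.91412/10⌋ = 12 → M.
Square: lon ⌊16.91054/2⌋ = 8; lat ⌊3.91412/1⌋ = 3.
Subsquare: lon ⌊0.91054/0.0833333⌋ = 10 → k; lat ⌊0.91412/0.0416667⌋ = 21 → v.
Extended square: lon ⌊0.07721/0.00833333⌋ = 9; lat ⌊0.03912/0.00416667⌋ = 9.

MM83kv99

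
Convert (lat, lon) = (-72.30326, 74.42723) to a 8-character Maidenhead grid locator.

Add 180° to longitude and 90° to latitude: 254.42723, 17.69674.
Field: lon ⌊254.42723/20⌋ = 12 → M; lat ⌊17.69674/10⌋ = 1 → B.
Square: lon ⌊14.42723/2⌋ = 7; lat ⌊7.69674/1⌋ = 7.
Subsquare: lon ⌊0.42723/0.0833333⌋ = 5 → f; lat ⌊0.69674/0.0416667⌋ = 16 → q.
Extended square: lon ⌊0.01056/0.00833333⌋ = 1; lat ⌊0.03007/0.00416667⌋ = 7.

MB77fq17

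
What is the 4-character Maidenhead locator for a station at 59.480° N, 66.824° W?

FO69

Shift to the Maidenhead origin (180°W, 90°S): lon 113.18, lat 149.48.
Field (20°×10°, letters A–R): 113.18/20 → 5 → F, 149.48/10 → 14 → O; chars FO.
Square (2°×1°, digits 0–9): 13.18/2 → 6, 9.48/1 → 9; chars 69.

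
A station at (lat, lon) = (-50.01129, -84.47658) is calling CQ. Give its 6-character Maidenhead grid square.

ED79sx

Add 180° to longitude and 90° to latitude: 95.5234, 39.9887.
Field: 95.5234/20 → 4 → E, 39.9887/10 → 3 → D; chars ED.
Square: 15.5234/2 → 7, 9.9887/1 → 9; chars 79.
Subsquare: 1.5234/0.0833333 → 18 → s, 0.9887/0.0416667 → 23 → x; chars sx.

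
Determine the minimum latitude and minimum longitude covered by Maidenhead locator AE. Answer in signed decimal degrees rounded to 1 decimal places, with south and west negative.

Field A=0, E=4: +0·20° lon, +4·10° lat → SW at lon -180°, lat -50°.
latitude -50.0, longitude -180.0.

-50.0, -180.0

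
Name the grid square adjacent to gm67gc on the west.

Longitude subsquare g = 6; −1 → 5 = f.
The latitude characters are unchanged.

GM67fc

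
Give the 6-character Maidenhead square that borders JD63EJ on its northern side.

JD63ek

Latitude subsquare j = 9; +1 → 10 = k.
The longitude characters are unchanged.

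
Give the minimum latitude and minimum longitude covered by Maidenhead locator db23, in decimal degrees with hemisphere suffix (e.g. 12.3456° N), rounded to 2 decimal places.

77.00° S, 116.00° W

Field D=3, B=1: +3·20° lon, +1·10° lat → SW at lon -120°, lat -80°.
Square 2, 3: +2·2° lon, +3·1° lat → SW at lon -116°, lat -77°.
latitude 77.00° S, longitude 116.00° W.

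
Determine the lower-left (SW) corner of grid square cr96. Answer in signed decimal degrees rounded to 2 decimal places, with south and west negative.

86.00, -122.00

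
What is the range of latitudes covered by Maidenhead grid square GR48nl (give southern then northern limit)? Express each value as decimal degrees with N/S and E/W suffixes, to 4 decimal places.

88.4583° N, 88.5000° N

Field G=6, R=17: +6·20° lon, +17·10° lat → SW at lon -60°, lat 80°.
Square 4, 8: +4·2° lon, +8·1° lat → SW at lon -52°, lat 88°.
Subsquare n=13, l=11: +13·0.0833333° lon, +11·0.0416667° lat → SW at lon -50.9167°, lat 88.4583°.
Cell spans 0.0833333° lon × 0.0416667° lat.
south 88.4583° N, north 88.5000° N.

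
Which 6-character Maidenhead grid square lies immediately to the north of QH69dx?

Latitude subsquare x = 23; +1 → 24, wraps to 0 = a, carry into square.
Latitude square 9; +1 → 10, wraps to 0, carry into field.
Latitude field H = 7; +1 → 8 = I.
The longitude characters are unchanged.

QI60da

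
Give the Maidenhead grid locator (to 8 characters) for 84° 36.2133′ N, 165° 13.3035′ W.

AR74jo34

Add 180° to longitude and 90° to latitude: 14.77828, 174.60356.
Field (20°×10°, letters A–R): 14.77828/20 → 0 → A, 174.60356/10 → 17 → R; chars AR.
Square (2°×1°, digits 0–9): 14.77828/2 → 7, 4.60356/1 → 4; chars 74.
Subsquare (5′×2.5′, letters a–x): 0.77828/0.0833333 → 9 → j, 0.60356/0.0416667 → 14 → o; chars jo.
Extended square (30″×15″, digits 0–9): 0.02828/0.00833333 → 3, 0.02022/0.00416667 → 4; chars 34.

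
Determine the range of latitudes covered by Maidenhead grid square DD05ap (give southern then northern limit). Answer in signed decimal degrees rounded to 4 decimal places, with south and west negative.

Field D=3, D=3: +3·20° lon, +3·10° lat → SW at lon -120°, lat -60°.
Square 0, 5: +0·2° lon, +5·1° lat → SW at lon -120°, lat -55°.
Subsquare a=0, p=15: +0·0.0833333° lon, +15·0.0416667° lat → SW at lon -120°, lat -54.375°.
Cell spans 0.0833333° lon × 0.0416667° lat.
south -54.3750, north -54.3333.

-54.3750, -54.3333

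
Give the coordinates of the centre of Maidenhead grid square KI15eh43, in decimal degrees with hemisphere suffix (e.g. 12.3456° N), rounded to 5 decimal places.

4.69375° S, 22.37083° E

Field K=10, I=8: +10·20° lon, +8·10° lat → SW at lon 20°, lat -10°.
Square 1, 5: +1·2° lon, +5·1° lat → SW at lon 22°, lat -5°.
Subsquare e=4, h=7: +4·0.0833333° lon, +7·0.0416667° lat → SW at lon 22.3333°, lat -4.70833°.
Extended square 4, 3: +4·0.00833333° lon, +3·0.00416667° lat → SW at lon 22.3667°, lat -4.69583°.
Cell spans 0.00833333° lon × 0.00416667° lat. Centre is SW corner plus half of each.
latitude 4.69375° S, longitude 22.37083° E.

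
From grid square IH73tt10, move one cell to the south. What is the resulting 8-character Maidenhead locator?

Latitude extended square 0; −1 → -1, wraps to 9, carry into subsquare.
Latitude subsquare t = 19; −1 → 18 = s.
The longitude characters are unchanged.

IH73ts19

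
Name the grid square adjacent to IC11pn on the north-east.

IC11qo

Longitude subsquare p = 15; +1 → 16 = q.
Latitude subsquare n = 13; +1 → 14 = o.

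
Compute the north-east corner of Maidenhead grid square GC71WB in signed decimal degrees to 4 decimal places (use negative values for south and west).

-68.9167, -44.0833

Field G=6, C=2: +6·20° lon, +2·10° lat → SW at lon -60°, lat -70°.
Square 7, 1: +7·2° lon, +1·1° lat → SW at lon -46°, lat -69°.
Subsquare w=22, b=1: +22·0.0833333° lon, +1·0.0416667° lat → SW at lon -44.1667°, lat -68.9583°.
Cell spans 0.0833333° lon × 0.0416667° lat. NE corner is SW corner plus one full cell.
latitude -68.9167, longitude -44.0833.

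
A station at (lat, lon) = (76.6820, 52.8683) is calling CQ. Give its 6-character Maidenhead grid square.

LQ66kq

Shift to the Maidenhead origin (180°W, 90°S): lon 232.8683, lat 166.6820.
Field: 232.8683/20 → 11 → L, 166.6820/10 → 16 → Q; chars LQ.
Square: 12.8683/2 → 6, 6.6820/1 → 6; chars 66.
Subsquare: 0.8683/0.0833333 → 10 → k, 0.6820/0.0416667 → 16 → q; chars kq.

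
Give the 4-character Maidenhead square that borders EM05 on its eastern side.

EM15

Longitude square 0; +1 → 1.
The latitude characters are unchanged.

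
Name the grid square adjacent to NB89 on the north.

Latitude square 9; +1 → 10, wraps to 0, carry into field.
Latitude field B = 1; +1 → 2 = C.
The longitude characters are unchanged.

NC80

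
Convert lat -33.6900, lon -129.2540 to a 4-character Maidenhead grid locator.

Offset from 180°W / 90°S: lon 50.75°, lat 56.31°.
Field: lon ⌊50.75/20⌋ = 2 → C; lat ⌊56.31/10⌋ = 5 → F.
Square: lon ⌊10.75/2⌋ = 5; lat ⌊6.31/1⌋ = 6.

CF56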